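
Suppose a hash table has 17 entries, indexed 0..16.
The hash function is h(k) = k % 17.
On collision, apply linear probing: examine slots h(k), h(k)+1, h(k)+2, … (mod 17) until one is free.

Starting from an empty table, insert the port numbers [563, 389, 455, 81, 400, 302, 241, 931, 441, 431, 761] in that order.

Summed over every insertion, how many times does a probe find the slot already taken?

Insert 563: h=2, slot 2 empty → index 2.
Insert 389: h=15, slot 15 empty → index 15.
Insert 455: h=13, slot 13 empty → index 13.
Insert 81: h=13, slot 13 occupied → index 14.
Insert 400: h=9, slot 9 empty → index 9.
Insert 302: h=13, slots 13,14,15 occupied → index 16.
Insert 241: h=3, slot 3 empty → index 3.
Insert 931: h=13, slots 13,14,15,16 occupied → index 0.
Insert 441: h=16, slots 16,0 occupied → index 1.
Insert 431: h=6, slot 6 empty → index 6.
Insert 761: h=13, slots 13,14,15,16,0,1,2,3 occupied → index 4.
Table: [931, 441, 563, 241, 761, ∅, 431, ∅, ∅, 400, ∅, ∅, ∅, 455, 81, 389, 302]

18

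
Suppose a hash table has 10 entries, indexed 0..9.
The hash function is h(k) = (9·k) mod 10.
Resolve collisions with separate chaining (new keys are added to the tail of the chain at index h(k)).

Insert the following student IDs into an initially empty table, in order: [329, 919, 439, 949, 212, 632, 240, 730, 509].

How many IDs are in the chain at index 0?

329 -> bucket 1
919 -> bucket 1 (collision)
439 -> bucket 1 (collision)
949 -> bucket 1 (collision)
212 -> bucket 8
632 -> bucket 8 (collision)
240 -> bucket 0
730 -> bucket 0 (collision)
509 -> bucket 1 (collision)
Final buckets:
0: 240 -> 730
1: 329 -> 919 -> 439 -> 949 -> 509
2: ∅
3: ∅
4: ∅
5: ∅
6: ∅
7: ∅
8: 212 -> 632
9: ∅

2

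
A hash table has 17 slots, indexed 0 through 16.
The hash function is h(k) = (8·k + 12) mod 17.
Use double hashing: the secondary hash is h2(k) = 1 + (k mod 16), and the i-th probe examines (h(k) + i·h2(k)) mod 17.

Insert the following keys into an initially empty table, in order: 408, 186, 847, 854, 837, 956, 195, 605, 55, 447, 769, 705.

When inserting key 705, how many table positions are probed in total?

Insert 408: h=12, slot 12 empty -> index 12.
Insert 186: h=4, slot 4 empty -> index 4.
Insert 847: h=5, slot 5 empty -> index 5.
Insert 854: h=10, slot 10 empty -> index 10.
Insert 837: h=10, h2=6, slot 10 occupied -> index 16.
Insert 956: h=10, h2=13, slot 10 occupied -> index 6.
Insert 195: h=8, slot 8 empty -> index 8.
Insert 605: h=7, slot 7 empty -> index 7.
Insert 55: h=10, h2=8, slot 10 occupied -> index 1.
Insert 447: h=1, h2=16, slot 1 occupied -> index 0.
Insert 769: h=10, h2=2, slots 10,12 occupied -> index 14.
Insert 705: h=8, h2=2, slots 8,10,12,14,16,1 occupied -> index 3.
Table: [447, 55, ., 705, 186, 847, 956, 605, 195, ., 854, ., 408, ., 769, ., 837]

7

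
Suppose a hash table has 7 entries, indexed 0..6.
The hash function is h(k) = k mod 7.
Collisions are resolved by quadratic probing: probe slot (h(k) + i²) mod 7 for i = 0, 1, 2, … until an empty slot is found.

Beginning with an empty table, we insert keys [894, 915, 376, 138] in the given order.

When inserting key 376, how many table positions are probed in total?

3

894: h=5 => slot 5
915: h=5, probe 5,6 => slot 6
376: h=5, probe 5,6,2 => slot 2
138: h=5, probe 5,6,2,0 => slot 0
Table: [138, -, 376, -, -, 894, 915]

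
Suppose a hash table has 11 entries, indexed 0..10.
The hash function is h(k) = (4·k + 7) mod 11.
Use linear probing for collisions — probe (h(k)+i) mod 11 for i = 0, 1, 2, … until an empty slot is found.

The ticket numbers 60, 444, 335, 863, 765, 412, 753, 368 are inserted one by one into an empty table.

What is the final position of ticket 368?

0

Insert 60: h=5, slot 5 empty => index 5.
Insert 444: h=1, slot 1 empty => index 1.
Insert 335: h=5, slot 5 occupied => index 6.
Insert 863: h=5, slots 5,6 occupied => index 7.
Insert 765: h=9, slot 9 empty => index 9.
Insert 412: h=5, slots 5,6,7 occupied => index 8.
Insert 753: h=5, slots 5,6,7,8,9 occupied => index 10.
Insert 368: h=5, slots 5,6,7,8,9,10 occupied => index 0.
Table: [368, 444, —, —, —, 60, 335, 863, 412, 765, 753]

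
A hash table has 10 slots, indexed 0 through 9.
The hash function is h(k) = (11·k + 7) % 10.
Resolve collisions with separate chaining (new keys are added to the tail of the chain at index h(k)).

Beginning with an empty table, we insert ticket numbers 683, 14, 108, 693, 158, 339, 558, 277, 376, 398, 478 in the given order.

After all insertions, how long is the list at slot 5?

683 → bucket 0
14 → bucket 1
108 → bucket 5
693 → bucket 0 (collision)
158 → bucket 5 (collision)
339 → bucket 6
558 → bucket 5 (collision)
277 → bucket 4
376 → bucket 3
398 → bucket 5 (collision)
478 → bucket 5 (collision)
Final buckets:
0: 683 -> 693
1: 14
2: -
3: 376
4: 277
5: 108 -> 158 -> 558 -> 398 -> 478
6: 339
7: -
8: -
9: -

5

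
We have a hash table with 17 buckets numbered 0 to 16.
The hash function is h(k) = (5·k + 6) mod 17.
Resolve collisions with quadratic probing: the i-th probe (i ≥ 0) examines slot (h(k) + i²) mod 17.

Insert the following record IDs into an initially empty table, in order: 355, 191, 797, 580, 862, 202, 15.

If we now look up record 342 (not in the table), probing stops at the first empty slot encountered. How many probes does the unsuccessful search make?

355: h=13 -> slot 13
191: h=9 -> slot 9
797: h=13, probe 13,14 -> slot 14
580: h=16 -> slot 16
862: h=15 -> slot 15
202: h=13, probe 13,14,0 -> slot 0
15: h=13, probe 13,14,0,5 -> slot 5
Table: [202, ∅, ∅, ∅, ∅, 15, ∅, ∅, ∅, 191, ∅, ∅, ∅, 355, 797, 862, 580]
Lookup 342: h=16, probe 16,0,3 → slot 3 empty, not found.

3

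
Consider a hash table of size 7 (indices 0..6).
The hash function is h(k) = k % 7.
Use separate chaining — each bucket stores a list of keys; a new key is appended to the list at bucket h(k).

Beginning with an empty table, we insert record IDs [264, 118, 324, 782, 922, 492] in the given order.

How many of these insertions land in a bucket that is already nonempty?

3

264 → bucket 5
118 → bucket 6
324 → bucket 2
782 → bucket 5 (collision)
922 → bucket 5 (collision)
492 → bucket 2 (collision)
Final buckets:
0: _
1: _
2: 324 -> 492
3: _
4: _
5: 264 -> 782 -> 922
6: 118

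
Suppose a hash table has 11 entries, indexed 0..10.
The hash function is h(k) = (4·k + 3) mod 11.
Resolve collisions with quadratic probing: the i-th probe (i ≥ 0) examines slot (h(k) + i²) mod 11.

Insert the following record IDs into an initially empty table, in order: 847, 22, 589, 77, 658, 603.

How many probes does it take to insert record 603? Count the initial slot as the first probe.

3

847 hashes to 3; slot 3 is free → place at 3.
22 hashes to 3; 3 taken → place at 4.
589 hashes to 5; slot 5 is free → place at 5.
77 hashes to 3; 3,4 taken → place at 7.
658 hashes to 6; slot 6 is free → place at 6.
603 hashes to 6; 6,7 taken → place at 10.
Table: [∅, ∅, ∅, 847, 22, 589, 658, 77, ∅, ∅, 603]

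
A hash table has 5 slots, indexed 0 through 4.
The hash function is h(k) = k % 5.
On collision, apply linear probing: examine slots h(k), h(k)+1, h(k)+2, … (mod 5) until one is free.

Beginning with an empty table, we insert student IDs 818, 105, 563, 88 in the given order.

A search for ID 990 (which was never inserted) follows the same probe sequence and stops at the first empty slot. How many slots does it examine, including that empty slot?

3

818 hashes to 3; slot 3 is free -> place at 3.
105 hashes to 0; slot 0 is free -> place at 0.
563 hashes to 3; 3 taken -> place at 4.
88 hashes to 3; 3,4,0 taken -> place at 1.
Table: [105, 88, ∅, 818, 563]
Lookup 990: h=0, probe 0,1,2 → slot 2 empty, not found.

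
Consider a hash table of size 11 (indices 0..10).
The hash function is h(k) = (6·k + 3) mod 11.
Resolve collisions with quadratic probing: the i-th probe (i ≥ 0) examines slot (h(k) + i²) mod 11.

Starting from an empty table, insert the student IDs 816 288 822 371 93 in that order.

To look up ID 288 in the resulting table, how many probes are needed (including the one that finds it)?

Insert 816: h=4, slot 4 empty => index 4.
Insert 288: h=4, slot 4 occupied => index 5.
Insert 822: h=7, slot 7 empty => index 7.
Insert 371: h=7, slot 7 occupied => index 8.
Insert 93: h=0, slot 0 empty => index 0.
Table: [93, ∅, ∅, ∅, 816, 288, ∅, 822, 371, ∅, ∅]
Lookup 288: h=4, probe 4,5 → found at 5.

2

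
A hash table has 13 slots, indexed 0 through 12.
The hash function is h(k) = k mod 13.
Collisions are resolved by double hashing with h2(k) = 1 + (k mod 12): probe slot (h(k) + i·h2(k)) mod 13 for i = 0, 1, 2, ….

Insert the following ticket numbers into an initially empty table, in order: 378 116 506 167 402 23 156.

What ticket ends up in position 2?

506

Insert 378: h=1, slot 1 empty → index 1.
Insert 116: h=12, slot 12 empty → index 12.
Insert 506: h=12, h2=3, slot 12 occupied → index 2.
Insert 167: h=11, slot 11 empty → index 11.
Insert 402: h=12, h2=7, slot 12 occupied → index 6.
Insert 23: h=10, slot 10 empty → index 10.
Insert 156: h=0, slot 0 empty → index 0.
Table: [156, 378, 506, —, —, —, 402, —, —, —, 23, 167, 116]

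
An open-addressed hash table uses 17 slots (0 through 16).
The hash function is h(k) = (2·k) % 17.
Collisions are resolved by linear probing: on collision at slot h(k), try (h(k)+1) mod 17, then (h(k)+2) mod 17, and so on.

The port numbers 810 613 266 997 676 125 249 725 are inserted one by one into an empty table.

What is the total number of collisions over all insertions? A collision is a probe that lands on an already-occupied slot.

Insert 810: h=5, slot 5 empty → index 5.
Insert 613: h=2, slot 2 empty → index 2.
Insert 266: h=5, slot 5 occupied → index 6.
Insert 997: h=5, slots 5,6 occupied → index 7.
Insert 676: h=9, slot 9 empty → index 9.
Insert 125: h=12, slot 12 empty → index 12.
Insert 249: h=5, slots 5,6,7 occupied → index 8.
Insert 725: h=5, slots 5,6,7,8,9 occupied → index 10.
Table: [∅, ∅, 613, ∅, ∅, 810, 266, 997, 249, 676, 725, ∅, 125, ∅, ∅, ∅, ∅]

11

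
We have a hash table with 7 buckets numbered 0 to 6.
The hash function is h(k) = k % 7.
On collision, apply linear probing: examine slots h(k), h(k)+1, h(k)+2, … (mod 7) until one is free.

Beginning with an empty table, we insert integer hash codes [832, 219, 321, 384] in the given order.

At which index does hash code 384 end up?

1

832: h=6 => slot 6
219: h=2 => slot 2
321: h=6, probe 6,0 => slot 0
384: h=6, probe 6,0,1 => slot 1
Table: [321, 384, 219, _, _, _, 832]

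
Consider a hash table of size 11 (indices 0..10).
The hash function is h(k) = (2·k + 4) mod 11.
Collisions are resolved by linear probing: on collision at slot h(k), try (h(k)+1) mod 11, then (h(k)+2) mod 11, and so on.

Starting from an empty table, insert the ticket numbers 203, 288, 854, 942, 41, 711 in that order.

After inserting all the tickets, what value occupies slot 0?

203: h=3 -> slot 3
288: h=8 -> slot 8
854: h=7 -> slot 7
942: h=7, probe 7,8,9 -> slot 9
41: h=9, probe 9,10 -> slot 10
711: h=7, probe 7,8,9,10,0 -> slot 0
Table: [711, ., ., 203, ., ., ., 854, 288, 942, 41]

711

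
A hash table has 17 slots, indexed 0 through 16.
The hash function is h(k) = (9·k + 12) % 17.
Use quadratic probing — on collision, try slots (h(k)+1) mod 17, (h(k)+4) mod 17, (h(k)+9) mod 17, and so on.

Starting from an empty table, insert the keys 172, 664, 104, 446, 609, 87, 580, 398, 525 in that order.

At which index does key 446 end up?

172 hashes to 13; slot 13 is free -> place at 13.
664 hashes to 4; slot 4 is free -> place at 4.
104 hashes to 13; 13 taken -> place at 14.
446 hashes to 14; 14 taken -> place at 15.
609 hashes to 2; slot 2 is free -> place at 2.
87 hashes to 13; 13,14 taken -> place at 0.
580 hashes to 13; 13,14,0 taken -> place at 5.
398 hashes to 7; slot 7 is free -> place at 7.
525 hashes to 11; slot 11 is free -> place at 11.
Table: [87, ∅, 609, ∅, 664, 580, ∅, 398, ∅, ∅, ∅, 525, ∅, 172, 104, 446, ∅]

15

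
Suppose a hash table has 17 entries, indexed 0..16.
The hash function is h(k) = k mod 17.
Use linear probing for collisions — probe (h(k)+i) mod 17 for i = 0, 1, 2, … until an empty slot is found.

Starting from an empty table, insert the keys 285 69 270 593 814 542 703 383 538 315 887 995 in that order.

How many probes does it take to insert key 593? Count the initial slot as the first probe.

285 hashes to 13; slot 13 is free -> place at 13.
69 hashes to 1; slot 1 is free -> place at 1.
270 hashes to 15; slot 15 is free -> place at 15.
593 hashes to 15; 15 taken -> place at 16.
814 hashes to 15; 15,16 taken -> place at 0.
542 hashes to 15; 15,16,0,1 taken -> place at 2.
703 hashes to 6; slot 6 is free -> place at 6.
383 hashes to 9; slot 9 is free -> place at 9.
538 hashes to 11; slot 11 is free -> place at 11.
315 hashes to 9; 9 taken -> place at 10.
887 hashes to 3; slot 3 is free -> place at 3.
995 hashes to 9; 9,10,11 taken -> place at 12.
Table: [814, 69, 542, 887, -, -, 703, -, -, 383, 315, 538, 995, 285, -, 270, 593]

2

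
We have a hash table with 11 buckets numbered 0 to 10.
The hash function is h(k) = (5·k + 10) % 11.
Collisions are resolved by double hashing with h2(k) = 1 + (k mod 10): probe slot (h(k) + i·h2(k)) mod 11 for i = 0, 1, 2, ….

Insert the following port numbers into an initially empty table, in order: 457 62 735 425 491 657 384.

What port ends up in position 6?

457 hashes to 7; slot 7 is free => place at 7.
62 hashes to 1; slot 1 is free => place at 1.
735 hashes to 0; slot 0 is free => place at 0.
425 hashes to 1, h2=6; 1,7 taken => place at 2.
491 hashes to 1, h2=2; 1 taken => place at 3.
657 hashes to 6; slot 6 is free => place at 6.
384 hashes to 5; slot 5 is free => place at 5.
Table: [735, 62, 425, 491, ∅, 384, 657, 457, ∅, ∅, ∅]

657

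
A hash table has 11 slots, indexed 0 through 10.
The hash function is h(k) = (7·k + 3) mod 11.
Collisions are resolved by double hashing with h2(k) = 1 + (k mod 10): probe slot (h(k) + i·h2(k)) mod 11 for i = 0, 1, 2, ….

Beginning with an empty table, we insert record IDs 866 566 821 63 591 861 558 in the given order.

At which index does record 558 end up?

0

866: h=4 => slot 4
566: h=5 => slot 5
821: h=8 => slot 8
63: h=4, h2=4, probe 4,8,1 => slot 1
591: h=4, h2=2, probe 4,6 => slot 6
861: h=2 => slot 2
558: h=4, h2=9, probe 4,2,0 => slot 0
Table: [558, 63, 861, ∅, 866, 566, 591, ∅, 821, ∅, ∅]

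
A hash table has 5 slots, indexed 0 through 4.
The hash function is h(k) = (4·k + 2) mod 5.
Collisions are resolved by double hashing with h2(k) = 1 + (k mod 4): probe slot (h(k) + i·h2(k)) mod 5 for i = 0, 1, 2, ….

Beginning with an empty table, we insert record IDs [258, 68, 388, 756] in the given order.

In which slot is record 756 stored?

2

Insert 258: h=4, slot 4 empty -> index 4.
Insert 68: h=4, h2=1, slot 4 occupied -> index 0.
Insert 388: h=4, h2=1, slots 4,0 occupied -> index 1.
Insert 756: h=1, h2=1, slot 1 occupied -> index 2.
Table: [68, 388, 756, —, 258]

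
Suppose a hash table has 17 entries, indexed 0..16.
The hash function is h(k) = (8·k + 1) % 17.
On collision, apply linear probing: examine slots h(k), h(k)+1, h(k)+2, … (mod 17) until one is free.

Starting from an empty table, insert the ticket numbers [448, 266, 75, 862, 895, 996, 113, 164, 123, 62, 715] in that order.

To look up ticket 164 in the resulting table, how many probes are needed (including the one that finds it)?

Insert 448: h=15, slot 15 empty => index 15.
Insert 266: h=4, slot 4 empty => index 4.
Insert 75: h=6, slot 6 empty => index 6.
Insert 862: h=12, slot 12 empty => index 12.
Insert 895: h=4, slot 4 occupied => index 5.
Insert 996: h=13, slot 13 empty => index 13.
Insert 113: h=4, slots 4,5,6 occupied => index 7.
Insert 164: h=4, slots 4,5,6,7 occupied => index 8.
Insert 123: h=16, slot 16 empty => index 16.
Insert 62: h=4, slots 4,5,6,7,8 occupied => index 9.
Insert 715: h=9, slot 9 occupied => index 10.
Table: [—, —, —, —, 266, 895, 75, 113, 164, 62, 715, —, 862, 996, —, 448, 123]
Lookup 164: h=4, probe 4,5,6,7,8 → found at 8.

5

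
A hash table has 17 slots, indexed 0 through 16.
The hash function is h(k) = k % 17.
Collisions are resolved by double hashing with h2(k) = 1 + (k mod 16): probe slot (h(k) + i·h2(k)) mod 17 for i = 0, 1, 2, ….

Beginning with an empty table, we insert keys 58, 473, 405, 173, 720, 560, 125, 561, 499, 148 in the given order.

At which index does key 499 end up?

58 hashes to 7; slot 7 is free → place at 7.
473 hashes to 14; slot 14 is free → place at 14.
405 hashes to 14, h2=6; 14 taken → place at 3.
173 hashes to 3, h2=14; 3 taken → place at 0.
720 hashes to 6; slot 6 is free → place at 6.
560 hashes to 16; slot 16 is free → place at 16.
125 hashes to 6, h2=14; 6,3,0,14 taken → place at 11.
561 hashes to 0, h2=2; 0 taken → place at 2.
499 hashes to 6, h2=4; 6 taken → place at 10.
148 hashes to 12; slot 12 is free → place at 12.
Table: [173, -, 561, 405, -, -, 720, 58, -, -, 499, 125, 148, -, 473, -, 560]

10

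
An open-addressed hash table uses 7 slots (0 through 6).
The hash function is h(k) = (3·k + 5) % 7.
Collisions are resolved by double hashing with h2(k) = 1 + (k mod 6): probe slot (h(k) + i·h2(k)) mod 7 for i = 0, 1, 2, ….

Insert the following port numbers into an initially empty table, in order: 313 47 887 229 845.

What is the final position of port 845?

313: h=6 -> slot 6
47: h=6, h2=6, probe 6,5 -> slot 5
887: h=6, h2=6, probe 6,5,4 -> slot 4
229: h=6, h2=2, probe 6,1 -> slot 1
845: h=6, h2=6, probe 6,5,4,3 -> slot 3
Table: [∅, 229, ∅, 845, 887, 47, 313]

3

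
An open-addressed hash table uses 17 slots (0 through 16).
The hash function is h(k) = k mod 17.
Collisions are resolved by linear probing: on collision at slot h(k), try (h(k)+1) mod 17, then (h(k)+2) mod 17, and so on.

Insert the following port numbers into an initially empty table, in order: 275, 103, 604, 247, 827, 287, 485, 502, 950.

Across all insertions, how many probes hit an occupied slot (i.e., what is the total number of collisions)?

9

Insert 275: h=3, slot 3 empty → index 3.
Insert 103: h=1, slot 1 empty → index 1.
Insert 604: h=9, slot 9 empty → index 9.
Insert 247: h=9, slot 9 occupied → index 10.
Insert 827: h=11, slot 11 empty → index 11.
Insert 287: h=15, slot 15 empty → index 15.
Insert 485: h=9, slots 9,10,11 occupied → index 12.
Insert 502: h=9, slots 9,10,11,12 occupied → index 13.
Insert 950: h=15, slot 15 occupied → index 16.
Table: [—, 103, —, 275, —, —, —, —, —, 604, 247, 827, 485, 502, —, 287, 950]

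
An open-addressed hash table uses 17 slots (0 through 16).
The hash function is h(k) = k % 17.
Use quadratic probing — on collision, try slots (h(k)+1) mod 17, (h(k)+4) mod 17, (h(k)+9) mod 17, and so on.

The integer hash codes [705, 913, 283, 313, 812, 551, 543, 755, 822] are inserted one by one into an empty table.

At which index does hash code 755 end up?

6

Insert 705: h=8, slot 8 empty -> index 8.
Insert 913: h=12, slot 12 empty -> index 12.
Insert 283: h=11, slot 11 empty -> index 11.
Insert 313: h=7, slot 7 empty -> index 7.
Insert 812: h=13, slot 13 empty -> index 13.
Insert 551: h=7, slots 7,8,11 occupied -> index 16.
Insert 543: h=16, slot 16 occupied -> index 0.
Insert 755: h=7, slots 7,8,11,16 occupied -> index 6.
Insert 822: h=6, slots 6,7 occupied -> index 10.
Table: [543, —, —, —, —, —, 755, 313, 705, —, 822, 283, 913, 812, —, —, 551]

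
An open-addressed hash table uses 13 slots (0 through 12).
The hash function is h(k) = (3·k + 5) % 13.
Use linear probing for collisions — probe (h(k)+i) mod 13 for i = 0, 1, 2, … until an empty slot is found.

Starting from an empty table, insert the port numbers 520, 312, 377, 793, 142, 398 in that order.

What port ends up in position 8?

520 hashes to 5; slot 5 is free -> place at 5.
312 hashes to 5; 5 taken -> place at 6.
377 hashes to 5; 5,6 taken -> place at 7.
793 hashes to 5; 5,6,7 taken -> place at 8.
142 hashes to 2; slot 2 is free -> place at 2.
398 hashes to 3; slot 3 is free -> place at 3.
Table: [., ., 142, 398, ., 520, 312, 377, 793, ., ., ., .]

793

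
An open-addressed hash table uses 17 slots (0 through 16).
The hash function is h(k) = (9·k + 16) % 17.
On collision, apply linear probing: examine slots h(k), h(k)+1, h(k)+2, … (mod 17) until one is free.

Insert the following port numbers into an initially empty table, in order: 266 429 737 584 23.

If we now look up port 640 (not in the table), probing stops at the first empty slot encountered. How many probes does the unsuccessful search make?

266: h=13 -> slot 13
429: h=1 -> slot 1
737: h=2 -> slot 2
584: h=2, probe 2,3 -> slot 3
23: h=2, probe 2,3,4 -> slot 4
Table: [—, 429, 737, 584, 23, —, —, —, —, —, —, —, —, 266, —, —, —]
Lookup 640: h=13, probe 13,14 → slot 14 empty, not found.

2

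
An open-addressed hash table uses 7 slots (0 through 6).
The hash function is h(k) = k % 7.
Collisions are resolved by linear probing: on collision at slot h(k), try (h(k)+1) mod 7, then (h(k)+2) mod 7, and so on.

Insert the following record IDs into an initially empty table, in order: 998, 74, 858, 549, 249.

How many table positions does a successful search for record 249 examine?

4

998: h=4 -> slot 4
74: h=4, probe 4,5 -> slot 5
858: h=4, probe 4,5,6 -> slot 6
549: h=3 -> slot 3
249: h=4, probe 4,5,6,0 -> slot 0
Table: [249, —, —, 549, 998, 74, 858]
Lookup 249: h=4, probe 4,5,6,0 → found at 0.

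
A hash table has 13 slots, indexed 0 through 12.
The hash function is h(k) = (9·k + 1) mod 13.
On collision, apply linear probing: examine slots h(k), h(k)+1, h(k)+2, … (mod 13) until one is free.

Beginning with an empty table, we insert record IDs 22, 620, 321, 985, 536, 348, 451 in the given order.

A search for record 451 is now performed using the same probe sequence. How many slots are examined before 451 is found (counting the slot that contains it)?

4

Insert 22: h=4, slot 4 empty → index 4.
Insert 620: h=4, slot 4 occupied → index 5.
Insert 321: h=4, slots 4,5 occupied → index 6.
Insert 985: h=0, slot 0 empty → index 0.
Insert 536: h=2, slot 2 empty → index 2.
Insert 348: h=0, slot 0 occupied → index 1.
Insert 451: h=4, slots 4,5,6 occupied → index 7.
Table: [985, 348, 536, -, 22, 620, 321, 451, -, -, -, -, -]
Lookup 451: h=4, probe 4,5,6,7 → found at 7.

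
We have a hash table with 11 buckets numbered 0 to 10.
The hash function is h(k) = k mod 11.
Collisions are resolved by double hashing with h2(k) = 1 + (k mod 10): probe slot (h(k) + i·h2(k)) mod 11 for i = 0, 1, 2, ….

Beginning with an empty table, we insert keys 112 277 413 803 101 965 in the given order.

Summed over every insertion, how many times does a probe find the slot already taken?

2

112 hashes to 2; slot 2 is free => place at 2.
277 hashes to 2, h2=8; 2 taken => place at 10.
413 hashes to 6; slot 6 is free => place at 6.
803 hashes to 0; slot 0 is free => place at 0.
101 hashes to 2, h2=2; 2 taken => place at 4.
965 hashes to 8; slot 8 is free => place at 8.
Table: [803, —, 112, —, 101, —, 413, —, 965, —, 277]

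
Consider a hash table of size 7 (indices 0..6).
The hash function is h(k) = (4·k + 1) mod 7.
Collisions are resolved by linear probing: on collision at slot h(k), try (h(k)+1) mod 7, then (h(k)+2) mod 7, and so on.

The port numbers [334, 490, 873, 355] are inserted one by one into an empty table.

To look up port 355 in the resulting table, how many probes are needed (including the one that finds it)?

4

334: h=0 => slot 0
490: h=1 => slot 1
873: h=0, probe 0,1,2 => slot 2
355: h=0, probe 0,1,2,3 => slot 3
Table: [334, 490, 873, 355, _, _, _]
Lookup 355: h=0, probe 0,1,2,3 → found at 3.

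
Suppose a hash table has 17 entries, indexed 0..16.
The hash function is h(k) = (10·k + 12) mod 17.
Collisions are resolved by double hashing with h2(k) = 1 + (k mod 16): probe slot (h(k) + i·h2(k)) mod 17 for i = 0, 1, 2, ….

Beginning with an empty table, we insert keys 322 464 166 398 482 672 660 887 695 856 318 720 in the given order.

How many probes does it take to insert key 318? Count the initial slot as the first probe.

322: h=2 => slot 2
464: h=11 => slot 11
166: h=6 => slot 6
398: h=14 => slot 14
482: h=4 => slot 4
672: h=0 => slot 0
660: h=16 => slot 16
887: h=8 => slot 8
695: h=9 => slot 9
856: h=4, h2=9, probe 4,13 => slot 13
318: h=13, h2=15, probe 13,11,9,7 => slot 7
720: h=4, h2=1, probe 4,5 => slot 5
Table: [672, ∅, 322, ∅, 482, 720, 166, 318, 887, 695, ∅, 464, ∅, 856, 398, ∅, 660]

4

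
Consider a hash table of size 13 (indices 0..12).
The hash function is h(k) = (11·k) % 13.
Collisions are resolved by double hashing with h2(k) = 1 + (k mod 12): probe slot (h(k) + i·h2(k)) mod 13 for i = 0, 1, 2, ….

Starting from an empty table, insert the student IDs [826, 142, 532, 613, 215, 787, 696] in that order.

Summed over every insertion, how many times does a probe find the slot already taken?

6

Insert 826: h=12, slot 12 empty => index 12.
Insert 142: h=2, slot 2 empty => index 2.
Insert 532: h=2, h2=5, slot 2 occupied => index 7.
Insert 613: h=9, slot 9 empty => index 9.
Insert 215: h=12, h2=12, slot 12 occupied => index 11.
Insert 787: h=12, h2=8, slots 12,7,2 occupied => index 10.
Insert 696: h=12, h2=1, slot 12 occupied => index 0.
Table: [696, ., 142, ., ., ., ., 532, ., 613, 787, 215, 826]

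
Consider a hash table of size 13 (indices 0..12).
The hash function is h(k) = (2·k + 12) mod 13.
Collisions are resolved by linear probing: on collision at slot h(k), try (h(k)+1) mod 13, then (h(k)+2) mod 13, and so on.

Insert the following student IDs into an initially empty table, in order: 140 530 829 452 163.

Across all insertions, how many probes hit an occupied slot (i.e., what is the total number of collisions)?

140 hashes to 6; slot 6 is free => place at 6.
530 hashes to 6; 6 taken => place at 7.
829 hashes to 6; 6,7 taken => place at 8.
452 hashes to 6; 6,7,8 taken => place at 9.
163 hashes to 0; slot 0 is free => place at 0.
Table: [163, _, _, _, _, _, 140, 530, 829, 452, _, _, _]

6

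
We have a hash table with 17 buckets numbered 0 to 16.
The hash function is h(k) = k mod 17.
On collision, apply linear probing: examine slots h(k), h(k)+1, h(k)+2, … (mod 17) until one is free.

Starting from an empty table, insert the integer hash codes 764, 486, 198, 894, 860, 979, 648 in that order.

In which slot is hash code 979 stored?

764 hashes to 16; slot 16 is free => place at 16.
486 hashes to 10; slot 10 is free => place at 10.
198 hashes to 11; slot 11 is free => place at 11.
894 hashes to 10; 10,11 taken => place at 12.
860 hashes to 10; 10,11,12 taken => place at 13.
979 hashes to 10; 10,11,12,13 taken => place at 14.
648 hashes to 2; slot 2 is free => place at 2.
Table: [∅, ∅, 648, ∅, ∅, ∅, ∅, ∅, ∅, ∅, 486, 198, 894, 860, 979, ∅, 764]

14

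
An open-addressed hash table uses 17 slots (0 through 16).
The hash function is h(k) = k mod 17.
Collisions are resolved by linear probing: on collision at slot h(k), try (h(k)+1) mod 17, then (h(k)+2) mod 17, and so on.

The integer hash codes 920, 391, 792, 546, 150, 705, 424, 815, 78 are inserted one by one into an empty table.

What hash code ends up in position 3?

546

920 hashes to 2; slot 2 is free => place at 2.
391 hashes to 0; slot 0 is free => place at 0.
792 hashes to 10; slot 10 is free => place at 10.
546 hashes to 2; 2 taken => place at 3.
150 hashes to 14; slot 14 is free => place at 14.
705 hashes to 8; slot 8 is free => place at 8.
424 hashes to 16; slot 16 is free => place at 16.
815 hashes to 16; 16,0 taken => place at 1.
78 hashes to 10; 10 taken => place at 11.
Table: [391, 815, 920, 546, ∅, ∅, ∅, ∅, 705, ∅, 792, 78, ∅, ∅, 150, ∅, 424]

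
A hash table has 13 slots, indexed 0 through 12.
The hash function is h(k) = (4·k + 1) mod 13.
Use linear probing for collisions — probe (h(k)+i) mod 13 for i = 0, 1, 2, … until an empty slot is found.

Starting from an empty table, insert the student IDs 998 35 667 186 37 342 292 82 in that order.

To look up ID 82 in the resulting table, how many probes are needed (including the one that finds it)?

998 hashes to 2; slot 2 is free -> place at 2.
35 hashes to 11; slot 11 is free -> place at 11.
667 hashes to 4; slot 4 is free -> place at 4.
186 hashes to 4; 4 taken -> place at 5.
37 hashes to 6; slot 6 is free -> place at 6.
342 hashes to 4; 4,5,6 taken -> place at 7.
292 hashes to 12; slot 12 is free -> place at 12.
82 hashes to 4; 4,5,6,7 taken -> place at 8.
Table: [-, -, 998, -, 667, 186, 37, 342, 82, -, -, 35, 292]
Lookup 82: h=4, probe 4,5,6,7,8 → found at 8.

5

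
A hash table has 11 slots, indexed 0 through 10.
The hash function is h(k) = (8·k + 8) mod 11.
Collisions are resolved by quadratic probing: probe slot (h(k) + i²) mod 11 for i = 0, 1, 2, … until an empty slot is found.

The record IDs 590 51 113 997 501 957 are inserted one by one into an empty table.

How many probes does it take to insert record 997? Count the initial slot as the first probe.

590 hashes to 9; slot 9 is free → place at 9.
51 hashes to 9; 9 taken → place at 10.
113 hashes to 10; 10 taken → place at 0.
997 hashes to 9; 9,10 taken → place at 2.
501 hashes to 1; slot 1 is free → place at 1.
957 hashes to 8; slot 8 is free → place at 8.
Table: [113, 501, 997, ., ., ., ., ., 957, 590, 51]

3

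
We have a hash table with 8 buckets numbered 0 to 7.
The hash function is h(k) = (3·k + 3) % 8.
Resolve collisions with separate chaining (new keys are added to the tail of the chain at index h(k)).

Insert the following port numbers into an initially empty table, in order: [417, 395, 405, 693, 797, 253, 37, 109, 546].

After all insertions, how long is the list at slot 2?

6

417 -> bucket 6
395 -> bucket 4
405 -> bucket 2
693 -> bucket 2 (collision)
797 -> bucket 2 (collision)
253 -> bucket 2 (collision)
37 -> bucket 2 (collision)
109 -> bucket 2 (collision)
546 -> bucket 1
Final buckets:
0: ∅
1: 546
2: 405 -> 693 -> 797 -> 253 -> 37 -> 109
3: ∅
4: 395
5: ∅
6: 417
7: ∅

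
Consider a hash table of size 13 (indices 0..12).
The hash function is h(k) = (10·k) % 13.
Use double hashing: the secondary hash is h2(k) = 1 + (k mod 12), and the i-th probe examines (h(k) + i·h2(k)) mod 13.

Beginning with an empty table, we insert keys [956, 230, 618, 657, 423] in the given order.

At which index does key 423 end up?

9

956: h=5 → slot 5
230: h=12 → slot 12
618: h=5, h2=7, probe 5,12,6 → slot 6
657: h=5, h2=10, probe 5,2 → slot 2
423: h=5, h2=4, probe 5,9 → slot 9
Table: [∅, ∅, 657, ∅, ∅, 956, 618, ∅, ∅, 423, ∅, ∅, 230]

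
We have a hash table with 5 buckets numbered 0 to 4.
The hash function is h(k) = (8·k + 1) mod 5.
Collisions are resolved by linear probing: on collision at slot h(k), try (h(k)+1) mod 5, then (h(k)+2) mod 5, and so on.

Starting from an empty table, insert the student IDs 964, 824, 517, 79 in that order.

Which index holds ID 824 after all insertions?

4

Insert 964: h=3, slot 3 empty => index 3.
Insert 824: h=3, slot 3 occupied => index 4.
Insert 517: h=2, slot 2 empty => index 2.
Insert 79: h=3, slots 3,4 occupied => index 0.
Table: [79, _, 517, 964, 824]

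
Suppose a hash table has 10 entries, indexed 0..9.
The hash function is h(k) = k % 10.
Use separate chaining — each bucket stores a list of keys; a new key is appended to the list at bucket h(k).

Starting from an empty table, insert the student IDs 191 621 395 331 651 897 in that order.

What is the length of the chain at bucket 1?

4

Insert 191: h=1, bucket 1 empty → new chain.
Insert 621: h=1, bucket 1 nonempty → append to chain.
Insert 395: h=5, bucket 5 empty → new chain.
Insert 331: h=1, bucket 1 nonempty → append to chain.
Insert 651: h=1, bucket 1 nonempty → append to chain.
Insert 897: h=7, bucket 7 empty → new chain.
Final buckets:
0: _
1: 191 -> 621 -> 331 -> 651
2: _
3: _
4: _
5: 395
6: _
7: 897
8: _
9: _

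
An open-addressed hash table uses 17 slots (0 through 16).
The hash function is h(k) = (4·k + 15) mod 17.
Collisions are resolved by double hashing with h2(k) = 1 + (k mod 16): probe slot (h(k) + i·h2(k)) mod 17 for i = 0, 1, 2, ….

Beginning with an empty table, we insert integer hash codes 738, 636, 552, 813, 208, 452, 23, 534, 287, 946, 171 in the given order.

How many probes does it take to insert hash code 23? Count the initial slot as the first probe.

738 hashes to 9; slot 9 is free -> place at 9.
636 hashes to 9, h2=13; 9 taken -> place at 5.
552 hashes to 13; slot 13 is free -> place at 13.
813 hashes to 3; slot 3 is free -> place at 3.
208 hashes to 14; slot 14 is free -> place at 14.
452 hashes to 4; slot 4 is free -> place at 4.
23 hashes to 5, h2=8; 5,13,4 taken -> place at 12.
534 hashes to 9, h2=7; 9 taken -> place at 16.
287 hashes to 7; slot 7 is free -> place at 7.
946 hashes to 8; slot 8 is free -> place at 8.
171 hashes to 2; slot 2 is free -> place at 2.
Table: [_, _, 171, 813, 452, 636, _, 287, 946, 738, _, _, 23, 552, 208, _, 534]

4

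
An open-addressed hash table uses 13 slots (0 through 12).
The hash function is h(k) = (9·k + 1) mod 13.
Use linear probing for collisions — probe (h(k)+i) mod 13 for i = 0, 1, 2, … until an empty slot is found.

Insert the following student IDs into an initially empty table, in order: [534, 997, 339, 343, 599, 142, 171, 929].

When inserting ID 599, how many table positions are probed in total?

3

534 hashes to 10; slot 10 is free -> place at 10.
997 hashes to 4; slot 4 is free -> place at 4.
339 hashes to 10; 10 taken -> place at 11.
343 hashes to 7; slot 7 is free -> place at 7.
599 hashes to 10; 10,11 taken -> place at 12.
142 hashes to 5; slot 5 is free -> place at 5.
171 hashes to 6; slot 6 is free -> place at 6.
929 hashes to 3; slot 3 is free -> place at 3.
Table: [—, —, —, 929, 997, 142, 171, 343, —, —, 534, 339, 599]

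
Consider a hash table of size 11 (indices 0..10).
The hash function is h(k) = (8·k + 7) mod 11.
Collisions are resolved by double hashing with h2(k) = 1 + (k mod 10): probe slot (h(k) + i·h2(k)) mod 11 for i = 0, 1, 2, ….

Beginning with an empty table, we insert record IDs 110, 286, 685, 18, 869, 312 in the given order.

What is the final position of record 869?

6

Insert 110: h=7, slot 7 empty => index 7.
Insert 286: h=7, h2=7, slot 7 occupied => index 3.
Insert 685: h=9, slot 9 empty => index 9.
Insert 18: h=8, slot 8 empty => index 8.
Insert 869: h=7, h2=10, slot 7 occupied => index 6.
Insert 312: h=6, h2=3, slots 6,9 occupied => index 1.
Table: [., 312, ., 286, ., ., 869, 110, 18, 685, .]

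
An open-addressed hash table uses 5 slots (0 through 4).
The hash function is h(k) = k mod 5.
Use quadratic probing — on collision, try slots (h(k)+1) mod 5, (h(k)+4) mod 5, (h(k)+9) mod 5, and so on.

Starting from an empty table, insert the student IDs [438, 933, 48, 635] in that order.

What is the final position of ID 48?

2

438 hashes to 3; slot 3 is free => place at 3.
933 hashes to 3; 3 taken => place at 4.
48 hashes to 3; 3,4 taken => place at 2.
635 hashes to 0; slot 0 is free => place at 0.
Table: [635, ., 48, 438, 933]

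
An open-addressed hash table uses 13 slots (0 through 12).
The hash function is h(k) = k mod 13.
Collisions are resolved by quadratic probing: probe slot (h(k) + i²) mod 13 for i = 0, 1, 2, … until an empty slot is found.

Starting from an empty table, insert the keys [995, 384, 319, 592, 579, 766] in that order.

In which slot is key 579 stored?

995 hashes to 7; slot 7 is free → place at 7.
384 hashes to 7; 7 taken → place at 8.
319 hashes to 7; 7,8 taken → place at 11.
592 hashes to 7; 7,8,11 taken → place at 3.
579 hashes to 7; 7,8,11,3 taken → place at 10.
766 hashes to 12; slot 12 is free → place at 12.
Table: [_, _, _, 592, _, _, _, 995, 384, _, 579, 319, 766]

10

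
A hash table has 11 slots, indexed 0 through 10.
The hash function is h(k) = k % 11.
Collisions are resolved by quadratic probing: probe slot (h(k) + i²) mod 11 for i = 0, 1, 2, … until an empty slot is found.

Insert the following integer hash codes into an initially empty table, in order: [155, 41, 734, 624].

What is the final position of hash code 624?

Insert 155: h=1, slot 1 empty -> index 1.
Insert 41: h=8, slot 8 empty -> index 8.
Insert 734: h=8, slot 8 occupied -> index 9.
Insert 624: h=8, slots 8,9,1 occupied -> index 6.
Table: [., 155, ., ., ., ., 624, ., 41, 734, .]

6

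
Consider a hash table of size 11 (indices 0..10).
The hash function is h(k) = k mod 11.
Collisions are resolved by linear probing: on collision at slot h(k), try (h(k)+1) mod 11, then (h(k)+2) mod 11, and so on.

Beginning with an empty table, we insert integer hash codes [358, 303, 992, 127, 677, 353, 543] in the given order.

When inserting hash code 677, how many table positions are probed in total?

4

358 hashes to 6; slot 6 is free → place at 6.
303 hashes to 6; 6 taken → place at 7.
992 hashes to 2; slot 2 is free → place at 2.
127 hashes to 6; 6,7 taken → place at 8.
677 hashes to 6; 6,7,8 taken → place at 9.
353 hashes to 1; slot 1 is free → place at 1.
543 hashes to 4; slot 4 is free → place at 4.
Table: [-, 353, 992, -, 543, -, 358, 303, 127, 677, -]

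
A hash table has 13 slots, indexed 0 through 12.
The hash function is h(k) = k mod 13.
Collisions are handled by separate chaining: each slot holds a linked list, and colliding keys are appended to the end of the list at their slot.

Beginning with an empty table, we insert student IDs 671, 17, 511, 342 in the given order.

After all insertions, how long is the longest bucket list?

3

Insert 671: h=8, bucket 8 empty -> new chain.
Insert 17: h=4, bucket 4 empty -> new chain.
Insert 511: h=4, bucket 4 nonempty -> append to chain.
Insert 342: h=4, bucket 4 nonempty -> append to chain.
Final buckets:
0: -
1: -
2: -
3: -
4: 17 -> 511 -> 342
5: -
6: -
7: -
8: 671
9: -
10: -
11: -
12: -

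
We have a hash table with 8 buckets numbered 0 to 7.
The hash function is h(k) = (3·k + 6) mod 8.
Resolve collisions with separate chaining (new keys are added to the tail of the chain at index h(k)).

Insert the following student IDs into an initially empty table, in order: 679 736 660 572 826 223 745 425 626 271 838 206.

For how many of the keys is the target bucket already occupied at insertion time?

6

679 → bucket 3
736 → bucket 6
660 → bucket 2
572 → bucket 2 (collision)
826 → bucket 4
223 → bucket 3 (collision)
745 → bucket 1
425 → bucket 1 (collision)
626 → bucket 4 (collision)
271 → bucket 3 (collision)
838 → bucket 0
206 → bucket 0 (collision)
Final buckets:
0: 838 -> 206
1: 745 -> 425
2: 660 -> 572
3: 679 -> 223 -> 271
4: 826 -> 626
5: -
6: 736
7: -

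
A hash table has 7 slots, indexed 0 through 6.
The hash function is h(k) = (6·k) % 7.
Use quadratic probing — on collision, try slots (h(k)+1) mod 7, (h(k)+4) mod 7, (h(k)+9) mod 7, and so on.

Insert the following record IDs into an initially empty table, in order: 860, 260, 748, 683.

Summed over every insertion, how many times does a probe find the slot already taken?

1

860: h=1 → slot 1
260: h=6 → slot 6
748: h=1, probe 1,2 → slot 2
683: h=3 → slot 3
Table: [-, 860, 748, 683, -, -, 260]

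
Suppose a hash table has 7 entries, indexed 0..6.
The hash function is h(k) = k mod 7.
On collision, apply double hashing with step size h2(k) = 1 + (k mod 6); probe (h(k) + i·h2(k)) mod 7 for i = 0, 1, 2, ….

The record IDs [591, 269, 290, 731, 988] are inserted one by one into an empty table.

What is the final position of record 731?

591: h=3 → slot 3
269: h=3, h2=6, probe 3,2 → slot 2
290: h=3, h2=3, probe 3,6 → slot 6
731: h=3, h2=6, probe 3,2,1 → slot 1
988: h=1, h2=5, probe 1,6,4 → slot 4
Table: [., 731, 269, 591, 988, ., 290]

1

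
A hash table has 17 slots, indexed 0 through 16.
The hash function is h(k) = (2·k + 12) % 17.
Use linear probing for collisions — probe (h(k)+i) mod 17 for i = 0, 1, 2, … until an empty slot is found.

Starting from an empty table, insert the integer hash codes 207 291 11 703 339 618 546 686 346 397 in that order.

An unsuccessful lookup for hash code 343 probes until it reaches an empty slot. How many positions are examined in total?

Insert 207: h=1, slot 1 empty → index 1.
Insert 291: h=16, slot 16 empty → index 16.
Insert 11: h=0, slot 0 empty → index 0.
Insert 703: h=7, slot 7 empty → index 7.
Insert 339: h=10, slot 10 empty → index 10.
Insert 618: h=7, slot 7 occupied → index 8.
Insert 546: h=16, slots 16,0,1 occupied → index 2.
Insert 686: h=7, slots 7,8 occupied → index 9.
Insert 346: h=7, slots 7,8,9,10 occupied → index 11.
Insert 397: h=7, slots 7,8,9,10,11 occupied → index 12.
Table: [11, 207, 546, -, -, -, -, 703, 618, 686, 339, 346, 397, -, -, -, 291]
Lookup 343: h=1, probe 1,2,3 → slot 3 empty, not found.

3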